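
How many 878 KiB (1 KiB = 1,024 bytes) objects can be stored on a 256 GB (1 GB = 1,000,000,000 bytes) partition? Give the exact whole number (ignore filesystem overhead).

284,738

Capacity: 256 GB = 256,000,000,000 bytes
Per item: 878 KiB = 899,072 bytes
⌊256,000,000,000 / 899,072⌋ = 284,738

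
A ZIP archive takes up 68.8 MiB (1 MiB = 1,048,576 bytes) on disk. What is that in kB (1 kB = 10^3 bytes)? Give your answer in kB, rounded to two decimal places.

72,142.03 kB

68.8 MiB = 68.8 × 2^20 bytes = 72,142,028.8 bytes
1 kB = 10^3 bytes = 1,000 bytes
72,142,028.8 / 1,000 = 72,142.03 kB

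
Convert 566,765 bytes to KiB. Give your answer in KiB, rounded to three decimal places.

566,765 bytes given.
1 KiB = 2^10 bytes = 1,024 bytes
566,765 / 1,024 = 553.481 KiB

553.481 KiB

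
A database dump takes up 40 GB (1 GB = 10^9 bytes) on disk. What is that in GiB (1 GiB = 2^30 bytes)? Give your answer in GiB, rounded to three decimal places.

37.253 GiB

40 GB × 1,000,000,000 bytes/GB = 40,000,000,000 bytes
1 GiB = 1,073,741,824 bytes
40,000,000,000 / 1,073,741,824 = 37.253 GiB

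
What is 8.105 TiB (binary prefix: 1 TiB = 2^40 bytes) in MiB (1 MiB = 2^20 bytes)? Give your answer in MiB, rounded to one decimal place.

8,498,708.5 MiB

8.105 TiB × 1,099,511,627,776 bytes/TiB = 8,911,541,743,124.48 bytes
1 MiB = 2^20 bytes = 1,048,576 bytes
8,911,541,743,124.48 / 1,048,576 = 8,498,708.5 MiB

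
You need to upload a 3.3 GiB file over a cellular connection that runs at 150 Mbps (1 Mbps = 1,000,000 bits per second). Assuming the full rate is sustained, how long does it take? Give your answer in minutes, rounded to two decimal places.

3.15 minutes

3.3 GiB = 3,543,348,019.2 bytes = 28,346,784,153.6 bits
150 Mbps = 150,000,000 bits/s
time = 28,346,784,153.6 / 150,000,000 = 188.979 s
188.979 s / 60 = 3.15 minutes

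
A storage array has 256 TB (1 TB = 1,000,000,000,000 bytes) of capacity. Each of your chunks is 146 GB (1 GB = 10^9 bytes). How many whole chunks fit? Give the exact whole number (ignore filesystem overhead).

1,753

Capacity: 256 TB = 256,000,000,000,000 bytes
Per item: 146 GB = 146,000,000,000 bytes
⌊256,000,000,000,000 / 146,000,000,000⌋ = 1,753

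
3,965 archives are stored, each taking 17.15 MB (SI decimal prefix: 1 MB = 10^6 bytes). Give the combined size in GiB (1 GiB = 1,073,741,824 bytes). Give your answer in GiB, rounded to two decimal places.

63.33 GiB

Total = 3,965 × 17.15 MB = 67999.75 MB
= 67999.75 × 1,000,000 bytes = 67,999,750,000 bytes
1 GiB = 1,073,741,824 bytes
67,999,750,000 / 1,073,741,824 = 63.33 GiB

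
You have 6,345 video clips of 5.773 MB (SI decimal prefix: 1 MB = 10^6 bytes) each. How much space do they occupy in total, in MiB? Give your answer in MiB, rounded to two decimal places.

Total = 6,345 × 5.773 MB = 36629.685 MB
= 36629.685 × 1,000,000 bytes = 36,629,685,000 bytes
1 MiB = 1,048,576 bytes
36,629,685,000 / 1,048,576 = 34,932.79 MiB

34,932.79 MiB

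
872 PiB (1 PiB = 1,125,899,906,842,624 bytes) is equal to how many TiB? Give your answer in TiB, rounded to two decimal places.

872 PiB = 872 × 2^50 bytes = 981,784,718,766,768,128 bytes
1 TiB = 2^40 bytes = 1,099,511,627,776 bytes
981,784,718,766,768,128 / 1,099,511,627,776 = 892,928.00 TiB

892,928.00 TiB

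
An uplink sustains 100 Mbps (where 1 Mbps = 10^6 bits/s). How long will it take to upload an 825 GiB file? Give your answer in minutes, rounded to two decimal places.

1,181.12 minutes

825 GiB = 885,837,004,800 bytes = 7,086,696,038,400 bits
100 Mbps = 100,000,000 bits/s
time = 7,086,696,038,400 / 100,000,000 = 70,866.960 s
70,866.960 s / 60 = 1,181.12 minutes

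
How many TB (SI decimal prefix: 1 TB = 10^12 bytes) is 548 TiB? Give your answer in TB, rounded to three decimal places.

548 TiB = 548 × 2^40 bytes = 602,532,372,021,248 bytes
1 TB = 10^12 bytes = 1,000,000,000,000 bytes
602,532,372,021,248 / 1,000,000,000,000 = 602.532 TB

602.532 TB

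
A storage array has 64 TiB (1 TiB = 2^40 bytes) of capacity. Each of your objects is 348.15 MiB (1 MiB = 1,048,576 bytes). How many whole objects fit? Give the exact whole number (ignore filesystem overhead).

192,758

Capacity: 64 TiB = 70,368,744,177,664 bytes
Per item: 348.15 MiB = 365,061,734.4 bytes
⌊70,368,744,177,664 / 365,061,734.4⌋ = 192,758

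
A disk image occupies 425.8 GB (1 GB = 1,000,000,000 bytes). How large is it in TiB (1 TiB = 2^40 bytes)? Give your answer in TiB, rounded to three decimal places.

425.8 GB = 425.8 × 10^9 bytes = 425,800,000,000 bytes
1 TiB = 1,099,511,627,776 bytes
425,800,000,000 / 1,099,511,627,776 = 0.387 TiB

0.387 TiB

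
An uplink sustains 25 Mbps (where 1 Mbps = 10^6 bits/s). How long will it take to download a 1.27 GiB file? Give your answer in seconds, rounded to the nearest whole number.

1.27 GiB = 1,363,652,116.48 bytes = 10,909,216,931.84 bits
25 Mbps = 25,000,000 bits/s
time = 10,909,216,931.84 / 25,000,000 = 436 s

436 seconds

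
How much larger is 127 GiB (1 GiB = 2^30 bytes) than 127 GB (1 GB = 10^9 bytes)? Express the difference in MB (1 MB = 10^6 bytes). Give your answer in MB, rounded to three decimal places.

9,365.212 MB

127 GiB = 127 × 1,073,741,824 = 136,365,211,648 bytes
127 GB = 127 × 1,000,000,000 = 127,000,000,000 bytes
difference = 9,365,211,648 bytes
9,365,211,648 / 1,000,000 = 9,365.212 MB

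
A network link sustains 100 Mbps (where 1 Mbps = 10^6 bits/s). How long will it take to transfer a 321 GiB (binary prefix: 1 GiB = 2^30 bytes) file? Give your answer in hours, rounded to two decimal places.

321 GiB = 344,671,125,504 bytes = 2,757,369,004,032 bits
100 Mbps = 100,000,000 bits/s
time = 2,757,369,004,032 / 100,000,000 = 27,573.6900 s
27,573.6900 s / 3600 = 7.66 hours

7.66 hours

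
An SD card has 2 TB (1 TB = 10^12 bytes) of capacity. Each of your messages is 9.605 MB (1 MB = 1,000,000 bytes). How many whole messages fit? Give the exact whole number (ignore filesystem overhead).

Capacity: 2 TB = 2,000,000,000,000 bytes
Per item: 9.605 MB = 9,605,000 bytes
⌊2,000,000,000,000 / 9,605,000⌋ = 208,224

208,224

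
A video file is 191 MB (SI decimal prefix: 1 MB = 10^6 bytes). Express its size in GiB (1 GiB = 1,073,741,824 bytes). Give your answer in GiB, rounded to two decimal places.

191 MB = 191 × 10^6 bytes = 191,000,000 bytes
1 GiB = 2^30 bytes = 1,073,741,824 bytes
191,000,000 / 1,073,741,824 = 0.18 GiB

0.18 GiB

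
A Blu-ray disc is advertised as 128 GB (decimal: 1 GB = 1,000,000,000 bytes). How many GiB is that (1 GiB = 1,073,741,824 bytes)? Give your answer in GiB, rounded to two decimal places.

119.21 GiB

128 GB × 1,000,000,000 bytes/GB = 128,000,000,000 bytes
1 GiB = 1,073,741,824 bytes
128,000,000,000 / 1,073,741,824 = 119.21 GiB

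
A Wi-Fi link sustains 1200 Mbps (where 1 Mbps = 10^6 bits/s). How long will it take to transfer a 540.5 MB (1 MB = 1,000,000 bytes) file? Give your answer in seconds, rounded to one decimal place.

540.5 MB = 540,500,000 bytes = 4,324,000,000 bits
1200 Mbps = 1,200,000,000 bits/s
time = 4,324,000,000 / 1,200,000,000 = 3.6 s

3.6 seconds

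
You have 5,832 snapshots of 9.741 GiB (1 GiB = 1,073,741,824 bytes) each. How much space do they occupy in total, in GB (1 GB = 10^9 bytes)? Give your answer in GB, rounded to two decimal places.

60,998.75 GB

Total = 5,832 × 9.741 GiB = 56809.512 GiB
= 56809.512 × 1,073,741,824 bytes = 60,998,749,035,429.888 bytes
1 GB = 1,000,000,000 bytes
60,998,749,035,429.888 / 1,000,000,000 = 60,998.75 GB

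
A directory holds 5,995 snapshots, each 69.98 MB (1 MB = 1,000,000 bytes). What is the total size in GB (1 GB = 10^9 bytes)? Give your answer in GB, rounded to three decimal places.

419.530 GB

Total = 5,995 × 69.98 MB = 419530.1 MB
= 419530.1 × 1,000,000 bytes = 419,530,100,000 bytes
1 GB = 1,000,000,000 bytes
419,530,100,000 / 1,000,000,000 = 419.530 GB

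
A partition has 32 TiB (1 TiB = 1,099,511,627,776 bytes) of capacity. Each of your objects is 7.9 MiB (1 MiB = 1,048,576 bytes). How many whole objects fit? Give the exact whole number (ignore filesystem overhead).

Capacity: 32 TiB = 35,184,372,088,832 bytes
Per item: 7.9 MiB = 8,283,750.4 bytes
⌊35,184,372,088,832 / 8,283,750.4⌋ = 4,247,396

4,247,396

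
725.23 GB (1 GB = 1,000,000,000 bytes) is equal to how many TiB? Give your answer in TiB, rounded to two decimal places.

0.66 TiB

725.23 GB × 1,000,000,000 bytes/GB = 725,230,000,000 bytes
1 TiB = 1,099,511,627,776 bytes
725,230,000,000 / 1,099,511,627,776 = 0.66 TiB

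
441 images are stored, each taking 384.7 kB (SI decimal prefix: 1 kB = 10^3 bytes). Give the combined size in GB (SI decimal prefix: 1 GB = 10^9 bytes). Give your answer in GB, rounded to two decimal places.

Total = 441 × 384.7 kB = 169652.7 kB
= 169652.7 × 1,000 bytes = 169,652,700 bytes
1 GB = 1,000,000,000 bytes
169,652,700 / 1,000,000,000 = 0.17 GB

0.17 GB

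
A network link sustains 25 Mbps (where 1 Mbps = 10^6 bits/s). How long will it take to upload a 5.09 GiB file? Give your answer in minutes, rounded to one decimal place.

29.1 minutes

5.09 GiB = 5,465,345,884.16 bytes = 43,722,767,073.28 bits
25 Mbps = 25,000,000 bits/s
time = 43,722,767,073.28 / 25,000,000 = 1,748.91 s
1,748.91 s / 60 = 29.1 minutes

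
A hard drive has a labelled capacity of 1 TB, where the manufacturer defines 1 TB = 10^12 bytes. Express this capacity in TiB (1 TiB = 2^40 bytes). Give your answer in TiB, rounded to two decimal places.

1 TB = 1 × 10^12 bytes = 1,000,000,000,000 bytes
1 TiB = 2^40 bytes = 1,099,511,627,776 bytes
1,000,000,000,000 / 1,099,511,627,776 = 0.91 TiB

0.91 TiB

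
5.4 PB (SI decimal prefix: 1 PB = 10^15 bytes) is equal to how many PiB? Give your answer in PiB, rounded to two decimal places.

5.4 PB × 1,000,000,000,000,000 bytes/PB = 5,400,000,000,000,000 bytes
1 PiB = 2^50 bytes = 1,125,899,906,842,624 bytes
5,400,000,000,000,000 / 1,125,899,906,842,624 = 4.80 PiB

4.80 PiB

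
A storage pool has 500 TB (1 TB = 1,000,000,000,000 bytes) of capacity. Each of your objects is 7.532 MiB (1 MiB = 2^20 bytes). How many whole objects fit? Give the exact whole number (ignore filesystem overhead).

63,308,172

Capacity: 500 TB = 500,000,000,000,000 bytes
Per item: 7.532 MiB = 7,897,874.432 bytes
⌊500,000,000,000,000 / 7,897,874.432⌋ = 63,308,172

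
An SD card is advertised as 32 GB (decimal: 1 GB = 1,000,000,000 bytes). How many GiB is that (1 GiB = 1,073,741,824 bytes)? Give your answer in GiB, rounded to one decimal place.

29.8 GiB

32 GB = 32 × 10^9 bytes = 32,000,000,000 bytes
1 GiB = 2^30 bytes = 1,073,741,824 bytes
32,000,000,000 / 1,073,741,824 = 29.8 GiB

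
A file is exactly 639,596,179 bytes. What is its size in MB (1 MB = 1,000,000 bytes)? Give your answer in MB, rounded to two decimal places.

639,596,179 bytes given.
1 MB = 10^6 bytes = 1,000,000 bytes
639,596,179 / 1,000,000 = 639.60 MB

639.60 MB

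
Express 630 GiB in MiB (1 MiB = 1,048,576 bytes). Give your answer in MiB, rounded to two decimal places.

645,120.00 MiB

630 GiB = 630 × 2^30 bytes = 676,457,349,120 bytes
1 MiB = 2^20 bytes = 1,048,576 bytes
676,457,349,120 / 1,048,576 = 645,120.00 MiB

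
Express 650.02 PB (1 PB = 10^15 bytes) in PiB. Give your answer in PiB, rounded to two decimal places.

650.02 PB = 650.02 × 10^15 bytes = 650,020,000,000,000,000 bytes
1 PiB = 1,125,899,906,842,624 bytes
650,020,000,000,000,000 / 1,125,899,906,842,624 = 577.33 PiB

577.33 PiB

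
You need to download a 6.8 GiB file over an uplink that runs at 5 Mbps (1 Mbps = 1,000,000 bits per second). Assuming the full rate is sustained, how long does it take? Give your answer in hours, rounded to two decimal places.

6.8 GiB = 7,301,444,403.2 bytes = 58,411,555,225.6 bits
5 Mbps = 5,000,000 bits/s
time = 58,411,555,225.6 / 5,000,000 = 11,682.3110 s
11,682.3110 s / 3600 = 3.25 hours

3.25 hours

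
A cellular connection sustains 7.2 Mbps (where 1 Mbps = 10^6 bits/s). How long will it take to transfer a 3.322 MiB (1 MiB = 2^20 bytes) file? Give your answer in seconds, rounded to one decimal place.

3.9 seconds

3.322 MiB = 3,483,369.472 bytes = 27,866,955.776 bits
7.2 Mbps = 7,200,000 bits/s
time = 27,866,955.776 / 7,200,000 = 3.9 s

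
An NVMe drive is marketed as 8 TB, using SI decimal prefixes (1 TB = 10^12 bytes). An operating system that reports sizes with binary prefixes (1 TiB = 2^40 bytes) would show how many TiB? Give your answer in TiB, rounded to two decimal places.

8 TB = 8 × 10^12 bytes = 8,000,000,000,000 bytes
1 TiB = 2^40 bytes = 1,099,511,627,776 bytes
8,000,000,000,000 / 1,099,511,627,776 = 7.28 TiB

7.28 TiB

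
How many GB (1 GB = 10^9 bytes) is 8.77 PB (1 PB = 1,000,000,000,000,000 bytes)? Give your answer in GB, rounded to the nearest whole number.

8,770,000 GB

8.77 PB = 8.77 × 10^15 bytes = 8,770,000,000,000,000 bytes
1 GB = 10^9 bytes = 1,000,000,000 bytes
8,770,000,000,000,000 / 1,000,000,000 = 8,770,000 GB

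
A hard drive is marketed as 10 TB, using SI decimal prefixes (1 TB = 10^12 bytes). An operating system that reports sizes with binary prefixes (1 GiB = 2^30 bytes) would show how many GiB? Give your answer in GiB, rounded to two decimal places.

9,313.23 GiB

10 TB = 10 × 10^12 bytes = 10,000,000,000,000 bytes
1 GiB = 1,073,741,824 bytes
10,000,000,000,000 / 1,073,741,824 = 9,313.23 GiB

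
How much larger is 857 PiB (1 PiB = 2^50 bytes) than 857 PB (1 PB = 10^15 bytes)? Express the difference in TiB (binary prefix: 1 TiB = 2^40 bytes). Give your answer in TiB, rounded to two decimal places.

857 PiB = 857 × 1,125,899,906,842,624 = 964,896,220,164,128,768 bytes
857 PB = 857 × 1,000,000,000,000,000 = 857,000,000,000,000,000 bytes
difference = 107,896,220,164,128,768 bytes
107,896,220,164,128,768 / 1,099,511,627,776 = 98,131.04 TiB

98,131.04 TiB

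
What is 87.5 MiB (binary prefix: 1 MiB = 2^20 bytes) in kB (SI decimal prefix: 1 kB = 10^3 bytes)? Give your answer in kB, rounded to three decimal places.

87.5 MiB = 87.5 × 2^20 bytes = 91,750,400 bytes
1 kB = 1,000 bytes
91,750,400 / 1,000 = 91,750.400 kB

91,750.400 kB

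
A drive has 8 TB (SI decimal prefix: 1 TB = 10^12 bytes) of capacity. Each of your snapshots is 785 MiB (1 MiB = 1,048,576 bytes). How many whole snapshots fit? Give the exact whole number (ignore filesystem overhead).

Capacity: 8 TB = 8,000,000,000,000 bytes
Per item: 785 MiB = 823,132,160 bytes
⌊8,000,000,000,000 / 823,132,160⌋ = 9,718

9,718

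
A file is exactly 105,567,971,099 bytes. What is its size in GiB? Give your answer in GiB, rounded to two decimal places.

98.32 GiB

105,567,971,099 bytes given.
1 GiB = 1,073,741,824 bytes
105,567,971,099 / 1,073,741,824 = 98.32 GiB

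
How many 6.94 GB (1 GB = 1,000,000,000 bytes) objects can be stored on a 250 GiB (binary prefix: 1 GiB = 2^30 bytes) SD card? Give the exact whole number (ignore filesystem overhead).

Capacity: 250 GiB = 268,435,456,000 bytes
Per item: 6.94 GB = 6,940,000,000 bytes
⌊268,435,456,000 / 6,940,000,000⌋ = 38

38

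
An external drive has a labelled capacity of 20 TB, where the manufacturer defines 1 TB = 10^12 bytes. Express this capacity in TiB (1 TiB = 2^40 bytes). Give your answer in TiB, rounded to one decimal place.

20 TB = 20 × 10^12 bytes = 20,000,000,000,000 bytes
1 TiB = 2^40 bytes = 1,099,511,627,776 bytes
20,000,000,000,000 / 1,099,511,627,776 = 18.2 TiB

18.2 TiB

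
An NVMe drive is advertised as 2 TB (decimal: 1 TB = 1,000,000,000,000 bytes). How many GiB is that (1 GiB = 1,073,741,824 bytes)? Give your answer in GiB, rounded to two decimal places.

1,862.65 GiB

2 TB = 2 × 10^12 bytes = 2,000,000,000,000 bytes
1 GiB = 2^30 bytes = 1,073,741,824 bytes
2,000,000,000,000 / 1,073,741,824 = 1,862.65 GiB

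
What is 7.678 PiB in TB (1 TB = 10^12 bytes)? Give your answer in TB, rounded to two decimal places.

8,644.66 TB

7.678 PiB × 1,125,899,906,842,624 bytes/PiB = 8,644,659,484,737,667.072 bytes
1 TB = 1,000,000,000,000 bytes
8,644,659,484,737,667.072 / 1,000,000,000,000 = 8,644.66 TB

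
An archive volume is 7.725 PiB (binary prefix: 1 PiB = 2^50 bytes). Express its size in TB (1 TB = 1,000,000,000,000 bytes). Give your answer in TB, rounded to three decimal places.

7.725 PiB = 7.725 × 2^50 bytes = 8,697,576,780,359,270.4 bytes
1 TB = 1,000,000,000,000 bytes
8,697,576,780,359,270.4 / 1,000,000,000,000 = 8,697.577 TB

8,697.577 TB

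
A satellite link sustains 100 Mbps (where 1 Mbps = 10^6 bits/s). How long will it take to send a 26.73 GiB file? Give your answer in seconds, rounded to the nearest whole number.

26.73 GiB = 28,701,118,955.52 bytes = 229,608,951,644.16 bits
100 Mbps = 100,000,000 bits/s
time = 229,608,951,644.16 / 100,000,000 = 2,296 s

2,296 seconds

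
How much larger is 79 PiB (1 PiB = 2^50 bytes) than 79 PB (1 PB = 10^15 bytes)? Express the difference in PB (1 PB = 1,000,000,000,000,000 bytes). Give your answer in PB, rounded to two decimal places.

9.95 PB

79 PiB = 79 × 1,125,899,906,842,624 = 88,946,092,640,567,296 bytes
79 PB = 79 × 1,000,000,000,000,000 = 79,000,000,000,000,000 bytes
difference = 9,946,092,640,567,296 bytes
9,946,092,640,567,296 / 1,000,000,000,000,000 = 9.95 PB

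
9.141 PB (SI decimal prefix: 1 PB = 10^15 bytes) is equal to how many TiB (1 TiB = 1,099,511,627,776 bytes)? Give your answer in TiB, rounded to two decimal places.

8,313.69 TiB

9.141 PB × 1,000,000,000,000,000 bytes/PB = 9,141,000,000,000,000 bytes
1 TiB = 1,099,511,627,776 bytes
9,141,000,000,000,000 / 1,099,511,627,776 = 8,313.69 TiB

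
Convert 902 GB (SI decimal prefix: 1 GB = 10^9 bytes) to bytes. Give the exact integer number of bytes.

902,000,000,000 bytes

902 × 1,000,000,000 = 902,000,000,000 bytes  (1 GB = 10^9 bytes)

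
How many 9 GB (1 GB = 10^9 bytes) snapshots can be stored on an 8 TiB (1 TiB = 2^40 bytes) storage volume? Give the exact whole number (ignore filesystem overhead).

977

Capacity: 8 TiB = 8,796,093,022,208 bytes
Per item: 9 GB = 9,000,000,000 bytes
⌊8,796,093,022,208 / 9,000,000,000⌋ = 977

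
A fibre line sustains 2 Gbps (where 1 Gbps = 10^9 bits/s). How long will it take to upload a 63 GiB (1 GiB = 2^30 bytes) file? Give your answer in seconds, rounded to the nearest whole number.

271 seconds

63 GiB = 67,645,734,912 bytes = 541,165,879,296 bits
2 Gbps = 2,000,000,000 bits/s
time = 541,165,879,296 / 2,000,000,000 = 271 s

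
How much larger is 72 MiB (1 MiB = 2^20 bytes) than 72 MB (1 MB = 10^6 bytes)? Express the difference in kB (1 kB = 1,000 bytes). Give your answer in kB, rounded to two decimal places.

72 MiB = 72 × 1,048,576 = 75,497,472 bytes
72 MB = 72 × 1,000,000 = 72,000,000 bytes
difference = 3,497,472 bytes
3,497,472 / 1,000 = 3,497.47 kB

3,497.47 kB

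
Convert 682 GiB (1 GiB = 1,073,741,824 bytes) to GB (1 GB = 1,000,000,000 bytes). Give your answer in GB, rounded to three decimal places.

682 GiB = 682 × 2^30 bytes = 732,291,923,968 bytes
1 GB = 10^9 bytes = 1,000,000,000 bytes
732,291,923,968 / 1,000,000,000 = 732.292 GB

732.292 GB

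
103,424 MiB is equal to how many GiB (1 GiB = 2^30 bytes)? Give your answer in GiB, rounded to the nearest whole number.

101 GiB

103,424 MiB × 1,048,576 bytes/MiB = 108,447,924,224 bytes
1 GiB = 2^30 bytes = 1,073,741,824 bytes
108,447,924,224 / 1,073,741,824 = 101 GiB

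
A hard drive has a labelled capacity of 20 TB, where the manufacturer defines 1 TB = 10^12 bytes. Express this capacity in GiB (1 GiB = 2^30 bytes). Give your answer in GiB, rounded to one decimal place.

20 TB × 1,000,000,000,000 bytes/TB = 20,000,000,000,000 bytes
1 GiB = 1,073,741,824 bytes
20,000,000,000,000 / 1,073,741,824 = 18,626.5 GiB

18,626.5 GiB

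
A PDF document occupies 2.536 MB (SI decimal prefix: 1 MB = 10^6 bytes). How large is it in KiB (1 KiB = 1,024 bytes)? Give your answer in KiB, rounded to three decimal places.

2,476.563 KiB

2.536 MB = 2.536 × 10^6 bytes = 2,536,000 bytes
1 KiB = 2^10 bytes = 1,024 bytes
2,536,000 / 1,024 = 2,476.563 KiB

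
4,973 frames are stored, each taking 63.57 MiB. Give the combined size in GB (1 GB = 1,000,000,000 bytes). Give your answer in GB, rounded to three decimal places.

Total = 4,973 × 63.57 MiB = 316133.61 MiB
= 316133.61 × 1,048,576 bytes = 331,490,116,239.36 bytes
1 GB = 1,000,000,000 bytes
331,490,116,239.36 / 1,000,000,000 = 331.490 GB

331.490 GB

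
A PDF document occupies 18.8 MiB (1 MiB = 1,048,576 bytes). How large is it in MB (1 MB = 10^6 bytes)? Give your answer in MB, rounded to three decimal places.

19.713 MB

18.8 MiB = 18.8 × 2^20 bytes = 19,713,228.8 bytes
1 MB = 10^6 bytes = 1,000,000 bytes
19,713,228.8 / 1,000,000 = 19.713 MB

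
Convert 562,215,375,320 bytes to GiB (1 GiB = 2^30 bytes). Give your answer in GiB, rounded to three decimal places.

562,215,375,320 bytes given.
1 GiB = 2^30 bytes = 1,073,741,824 bytes
562,215,375,320 / 1,073,741,824 = 523.604 GiB

523.604 GiB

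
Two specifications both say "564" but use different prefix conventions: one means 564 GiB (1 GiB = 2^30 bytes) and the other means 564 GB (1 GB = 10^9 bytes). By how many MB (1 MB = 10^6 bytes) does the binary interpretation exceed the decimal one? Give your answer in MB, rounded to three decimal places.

564 GiB = 564 × 1,073,741,824 = 605,590,388,736 bytes
564 GB = 564 × 1,000,000,000 = 564,000,000,000 bytes
difference = 41,590,388,736 bytes
41,590,388,736 / 1,000,000 = 41,590.389 MB

41,590.389 MB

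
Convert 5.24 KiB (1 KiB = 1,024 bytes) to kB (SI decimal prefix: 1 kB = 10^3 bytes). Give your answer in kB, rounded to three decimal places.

5.24 KiB = 5.24 × 2^10 bytes = 5,365.76 bytes
1 kB = 1,000 bytes
5,365.76 / 1,000 = 5.366 kB

5.366 kB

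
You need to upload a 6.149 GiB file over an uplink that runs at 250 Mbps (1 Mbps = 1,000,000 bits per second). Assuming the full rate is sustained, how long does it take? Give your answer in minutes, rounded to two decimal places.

6.149 GiB = 6,602,438,475.776 bytes = 52,819,507,806.208 bits
250 Mbps = 250,000,000 bits/s
time = 52,819,507,806.208 / 250,000,000 = 211.278 s
211.278 s / 60 = 3.52 minutes

3.52 minutes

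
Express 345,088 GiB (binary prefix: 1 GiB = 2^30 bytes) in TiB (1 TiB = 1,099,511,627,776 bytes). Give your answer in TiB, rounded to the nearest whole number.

345,088 GiB × 1,073,741,824 bytes/GiB = 370,535,418,560,512 bytes
1 TiB = 2^40 bytes = 1,099,511,627,776 bytes
370,535,418,560,512 / 1,099,511,627,776 = 337 TiB

337 TiB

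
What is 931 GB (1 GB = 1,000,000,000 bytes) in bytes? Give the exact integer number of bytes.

931 × 1,000,000,000 = 931,000,000,000 bytes  (1 GB = 10^9 bytes)

931,000,000,000 bytes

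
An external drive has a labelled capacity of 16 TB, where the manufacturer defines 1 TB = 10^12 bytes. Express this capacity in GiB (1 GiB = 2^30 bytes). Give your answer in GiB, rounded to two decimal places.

14,901.16 GiB

16 TB = 16 × 10^12 bytes = 16,000,000,000,000 bytes
1 GiB = 1,073,741,824 bytes
16,000,000,000,000 / 1,073,741,824 = 14,901.16 GiB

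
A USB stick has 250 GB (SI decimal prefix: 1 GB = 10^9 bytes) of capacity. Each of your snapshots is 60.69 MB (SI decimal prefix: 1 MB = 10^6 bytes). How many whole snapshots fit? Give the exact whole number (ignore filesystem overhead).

4,119

Capacity: 250 GB = 250,000,000,000 bytes
Per item: 60.69 MB = 60,690,000 bytes
⌊250,000,000,000 / 60,690,000⌋ = 4,119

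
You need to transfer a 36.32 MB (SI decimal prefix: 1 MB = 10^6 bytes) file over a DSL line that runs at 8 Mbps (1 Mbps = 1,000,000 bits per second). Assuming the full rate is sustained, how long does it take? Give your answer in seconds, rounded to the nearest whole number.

36.32 MB = 36,320,000 bytes = 290,560,000 bits
8 Mbps = 8,000,000 bits/s
time = 290,560,000 / 8,000,000 = 36 s

36 seconds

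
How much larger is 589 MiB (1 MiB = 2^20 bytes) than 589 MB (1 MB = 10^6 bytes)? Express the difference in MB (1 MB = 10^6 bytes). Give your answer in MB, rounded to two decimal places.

589 MiB = 589 × 1,048,576 = 617,611,264 bytes
589 MB = 589 × 1,000,000 = 589,000,000 bytes
difference = 28,611,264 bytes
28,611,264 / 1,000,000 = 28.61 MB

28.61 MB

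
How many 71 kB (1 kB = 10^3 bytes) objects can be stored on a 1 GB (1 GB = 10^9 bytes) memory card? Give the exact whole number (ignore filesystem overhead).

14,084

Capacity: 1 GB = 1,000,000,000 bytes
Per item: 71 kB = 71,000 bytes
⌊1,000,000,000 / 71,000⌋ = 14,084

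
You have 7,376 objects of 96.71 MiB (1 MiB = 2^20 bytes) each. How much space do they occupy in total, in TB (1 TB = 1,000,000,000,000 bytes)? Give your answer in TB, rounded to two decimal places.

0.75 TB

Total = 7,376 × 96.71 MiB = 713332.96 MiB
= 713332.96 × 1,048,576 bytes = 747,983,821,864.96 bytes
1 TB = 1,000,000,000,000 bytes
747,983,821,864.96 / 1,000,000,000,000 = 0.75 TB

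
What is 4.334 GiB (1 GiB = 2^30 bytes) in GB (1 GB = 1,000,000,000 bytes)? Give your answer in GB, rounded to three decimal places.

4.654 GB

4.334 GiB = 4.334 × 2^30 bytes = 4,653,597,065.216 bytes
1 GB = 10^9 bytes = 1,000,000,000 bytes
4,653,597,065.216 / 1,000,000,000 = 4.654 GB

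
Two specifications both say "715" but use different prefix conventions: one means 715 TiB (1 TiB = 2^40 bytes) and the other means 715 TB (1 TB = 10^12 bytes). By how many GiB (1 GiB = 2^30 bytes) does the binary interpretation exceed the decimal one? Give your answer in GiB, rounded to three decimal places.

715 TiB = 715 × 1,099,511,627,776 = 786,150,813,859,840 bytes
715 TB = 715 × 1,000,000,000,000 = 715,000,000,000,000 bytes
difference = 71,150,813,859,840 bytes
71,150,813,859,840 / 1,073,741,824 = 66,264.359 GiB

66,264.359 GiB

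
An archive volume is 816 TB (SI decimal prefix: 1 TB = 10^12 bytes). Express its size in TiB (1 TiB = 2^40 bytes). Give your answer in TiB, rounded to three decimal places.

742.148 TiB

816 TB = 816 × 10^12 bytes = 816,000,000,000,000 bytes
1 TiB = 1,099,511,627,776 bytes
816,000,000,000,000 / 1,099,511,627,776 = 742.148 TiB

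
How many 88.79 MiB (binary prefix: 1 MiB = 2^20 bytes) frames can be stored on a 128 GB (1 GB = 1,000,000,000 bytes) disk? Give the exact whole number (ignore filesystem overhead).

1,374

Capacity: 128 GB = 128,000,000,000 bytes
Per item: 88.79 MiB = 93,103,063.04 bytes
⌊128,000,000,000 / 93,103,063.04⌋ = 1,374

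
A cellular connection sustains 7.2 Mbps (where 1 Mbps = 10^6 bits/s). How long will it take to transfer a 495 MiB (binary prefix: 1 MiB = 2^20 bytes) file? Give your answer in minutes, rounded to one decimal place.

495 MiB = 519,045,120 bytes = 4,152,360,960 bits
7.2 Mbps = 7,200,000 bits/s
time = 4,152,360,960 / 7,200,000 = 576.72 s
576.72 s / 60 = 9.6 minutes

9.6 minutes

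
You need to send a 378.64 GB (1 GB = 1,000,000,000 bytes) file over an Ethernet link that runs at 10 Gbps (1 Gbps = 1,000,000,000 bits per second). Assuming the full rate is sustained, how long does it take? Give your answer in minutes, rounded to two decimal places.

5.05 minutes

378.64 GB = 378,640,000,000 bytes = 3,029,120,000,000 bits
10 Gbps = 10,000,000,000 bits/s
time = 3,029,120,000,000 / 10,000,000,000 = 302.912 s
302.912 s / 60 = 5.05 minutes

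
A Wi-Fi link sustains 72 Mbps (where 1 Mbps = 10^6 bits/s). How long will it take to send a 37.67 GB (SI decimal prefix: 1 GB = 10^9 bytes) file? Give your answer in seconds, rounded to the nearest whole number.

4,186 seconds

37.67 GB = 37,670,000,000 bytes = 301,360,000,000 bits
72 Mbps = 72,000,000 bits/s
time = 301,360,000,000 / 72,000,000 = 4,186 s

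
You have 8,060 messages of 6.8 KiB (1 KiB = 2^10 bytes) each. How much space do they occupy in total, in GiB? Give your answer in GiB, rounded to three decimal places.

0.052 GiB

Total = 8,060 × 6.8 KiB = 54,808 KiB
= 54,808 × 1,024 bytes = 56,123,392 bytes
1 GiB = 1,073,741,824 bytes
56,123,392 / 1,073,741,824 = 0.052 GiB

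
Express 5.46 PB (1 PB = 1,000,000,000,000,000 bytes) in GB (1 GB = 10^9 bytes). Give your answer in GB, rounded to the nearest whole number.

5,460,000 GB

5.46 PB = 5.46 × 10^15 bytes = 5,460,000,000,000,000 bytes
1 GB = 10^9 bytes = 1,000,000,000 bytes
5,460,000,000,000,000 / 1,000,000,000 = 5,460,000 GB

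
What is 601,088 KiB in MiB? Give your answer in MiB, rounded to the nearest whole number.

587 MiB

601,088 KiB = 601,088 × 2^10 bytes = 615,514,112 bytes
1 MiB = 2^20 bytes = 1,048,576 bytes
615,514,112 / 1,048,576 = 587 MiB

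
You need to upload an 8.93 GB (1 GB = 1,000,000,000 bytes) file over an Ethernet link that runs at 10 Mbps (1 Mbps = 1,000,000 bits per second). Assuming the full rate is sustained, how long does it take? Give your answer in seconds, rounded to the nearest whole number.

7,144 seconds

8.93 GB = 8,930,000,000 bytes = 71,440,000,000 bits
10 Mbps = 10,000,000 bits/s
time = 71,440,000,000 / 10,000,000 = 7,144 s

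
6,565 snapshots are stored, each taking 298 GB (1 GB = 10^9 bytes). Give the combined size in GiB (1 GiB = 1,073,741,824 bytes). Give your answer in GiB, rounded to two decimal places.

1,822,011.55 GiB

Total = 6,565 × 298 GB = 1,956,370 GB
= 1,956,370 × 1,000,000,000 bytes = 1,956,370,000,000,000 bytes
1 GiB = 1,073,741,824 bytes
1,956,370,000,000,000 / 1,073,741,824 = 1,822,011.55 GiB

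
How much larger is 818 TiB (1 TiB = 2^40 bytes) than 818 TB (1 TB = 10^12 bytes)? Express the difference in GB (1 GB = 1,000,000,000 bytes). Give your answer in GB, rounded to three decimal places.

81,400.512 GB

818 TiB = 818 × 1,099,511,627,776 = 899,400,511,520,768 bytes
818 TB = 818 × 1,000,000,000,000 = 818,000,000,000,000 bytes
difference = 81,400,511,520,768 bytes
81,400,511,520,768 / 1,000,000,000 = 81,400.512 GB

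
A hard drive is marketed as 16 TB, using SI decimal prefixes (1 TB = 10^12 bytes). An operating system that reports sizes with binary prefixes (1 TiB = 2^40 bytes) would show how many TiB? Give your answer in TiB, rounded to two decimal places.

16 TB = 16 × 10^12 bytes = 16,000,000,000,000 bytes
1 TiB = 1,099,511,627,776 bytes
16,000,000,000,000 / 1,099,511,627,776 = 14.55 TiB

14.55 TiB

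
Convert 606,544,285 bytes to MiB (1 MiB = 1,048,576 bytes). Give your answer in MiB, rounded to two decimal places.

606,544,285 bytes given.
1 MiB = 2^20 bytes = 1,048,576 bytes
606,544,285 / 1,048,576 = 578.45 MiB

578.45 MiB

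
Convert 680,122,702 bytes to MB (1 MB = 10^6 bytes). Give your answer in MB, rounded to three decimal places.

680.123 MB

680,122,702 bytes given.
1 MB = 10^6 bytes = 1,000,000 bytes
680,122,702 / 1,000,000 = 680.123 MB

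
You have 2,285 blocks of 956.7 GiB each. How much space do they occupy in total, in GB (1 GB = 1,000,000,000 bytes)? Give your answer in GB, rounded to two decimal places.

2,347,263.51 GB

Total = 2,285 × 956.7 GiB = 2186059.5 GiB
= 2186059.5 × 1,073,741,824 bytes = 2,347,263,514,902,528 bytes
1 GB = 1,000,000,000 bytes
2,347,263,514,902,528 / 1,000,000,000 = 2,347,263.51 GB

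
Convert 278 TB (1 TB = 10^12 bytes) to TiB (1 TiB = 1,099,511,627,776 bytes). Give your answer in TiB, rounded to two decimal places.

278 TB × 1,000,000,000,000 bytes/TB = 278,000,000,000,000 bytes
1 TiB = 2^40 bytes = 1,099,511,627,776 bytes
278,000,000,000,000 / 1,099,511,627,776 = 252.84 TiB

252.84 TiB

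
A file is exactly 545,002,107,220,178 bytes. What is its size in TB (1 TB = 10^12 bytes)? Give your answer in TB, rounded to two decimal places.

545,002,107,220,178 bytes given.
1 TB = 1,000,000,000,000 bytes
545,002,107,220,178 / 1,000,000,000,000 = 545.00 TB

545.00 TB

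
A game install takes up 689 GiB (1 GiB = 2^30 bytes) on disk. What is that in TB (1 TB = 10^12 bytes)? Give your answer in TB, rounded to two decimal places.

0.74 TB

689 GiB = 689 × 2^30 bytes = 739,808,116,736 bytes
1 TB = 10^12 bytes = 1,000,000,000,000 bytes
739,808,116,736 / 1,000,000,000,000 = 0.74 TB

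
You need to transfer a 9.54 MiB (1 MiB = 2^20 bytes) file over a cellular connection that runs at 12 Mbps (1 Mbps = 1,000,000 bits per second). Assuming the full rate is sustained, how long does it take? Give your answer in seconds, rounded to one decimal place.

6.7 seconds

9.54 MiB = 10,003,415.04 bytes = 80,027,320.32 bits
12 Mbps = 12,000,000 bits/s
time = 80,027,320.32 / 12,000,000 = 6.7 s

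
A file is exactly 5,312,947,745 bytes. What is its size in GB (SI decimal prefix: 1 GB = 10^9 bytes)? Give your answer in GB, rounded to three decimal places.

5,312,947,745 bytes given.
1 GB = 1,000,000,000 bytes
5,312,947,745 / 1,000,000,000 = 5.313 GB

5.313 GB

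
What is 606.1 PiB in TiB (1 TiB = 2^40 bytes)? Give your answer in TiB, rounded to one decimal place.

620,646.4 TiB

606.1 PiB = 606.1 × 2^50 bytes = 682,407,933,537,314,406.4 bytes
1 TiB = 2^40 bytes = 1,099,511,627,776 bytes
682,407,933,537,314,406.4 / 1,099,511,627,776 = 620,646.4 TiB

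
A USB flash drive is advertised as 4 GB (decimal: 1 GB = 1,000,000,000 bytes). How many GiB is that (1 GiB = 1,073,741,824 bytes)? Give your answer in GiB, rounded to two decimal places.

4 GB × 1,000,000,000 bytes/GB = 4,000,000,000 bytes
1 GiB = 1,073,741,824 bytes
4,000,000,000 / 1,073,741,824 = 3.73 GiB

3.73 GiB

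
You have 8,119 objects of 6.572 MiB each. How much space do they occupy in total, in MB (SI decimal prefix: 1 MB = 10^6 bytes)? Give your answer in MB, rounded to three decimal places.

Total = 8,119 × 6.572 MiB = 53358.068 MiB
= 53358.068 × 1,048,576 bytes = 55,949,989,511.168 bytes
1 MB = 1,000,000 bytes
55,949,989,511.168 / 1,000,000 = 55,949.990 MB

55,949.990 MB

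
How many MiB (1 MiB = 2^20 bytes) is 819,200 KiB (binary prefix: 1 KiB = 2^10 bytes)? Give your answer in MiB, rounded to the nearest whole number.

800 MiB

819,200 KiB = 819,200 × 2^10 bytes = 838,860,800 bytes
1 MiB = 2^20 bytes = 1,048,576 bytes
838,860,800 / 1,048,576 = 800 MiB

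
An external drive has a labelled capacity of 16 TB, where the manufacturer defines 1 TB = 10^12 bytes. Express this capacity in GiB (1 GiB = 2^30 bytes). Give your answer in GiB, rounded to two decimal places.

14,901.16 GiB

16 TB = 16 × 10^12 bytes = 16,000,000,000,000 bytes
1 GiB = 1,073,741,824 bytes
16,000,000,000,000 / 1,073,741,824 = 14,901.16 GiB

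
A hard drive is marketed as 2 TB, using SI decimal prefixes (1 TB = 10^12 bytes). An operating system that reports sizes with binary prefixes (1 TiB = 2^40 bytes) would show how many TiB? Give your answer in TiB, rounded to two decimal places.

1.82 TiB

2 TB × 1,000,000,000,000 bytes/TB = 2,000,000,000,000 bytes
1 TiB = 1,099,511,627,776 bytes
2,000,000,000,000 / 1,099,511,627,776 = 1.82 TiB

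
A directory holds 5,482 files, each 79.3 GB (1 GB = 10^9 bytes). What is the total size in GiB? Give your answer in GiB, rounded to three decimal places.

404,866.971 GiB

Total = 5,482 × 79.3 GB = 434722.6 GB
= 434722.6 × 1,000,000,000 bytes = 434,722,600,000,000 bytes
1 GiB = 1,073,741,824 bytes
434,722,600,000,000 / 1,073,741,824 = 404,866.971 GiB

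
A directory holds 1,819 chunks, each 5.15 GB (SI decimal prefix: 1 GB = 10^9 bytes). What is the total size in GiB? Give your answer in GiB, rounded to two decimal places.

Total = 1,819 × 5.15 GB = 9367.85 GB
= 9367.85 × 1,000,000,000 bytes = 9,367,850,000,000 bytes
1 GiB = 1,073,741,824 bytes
9,367,850,000,000 / 1,073,741,824 = 8,724.49 GiB

8,724.49 GiB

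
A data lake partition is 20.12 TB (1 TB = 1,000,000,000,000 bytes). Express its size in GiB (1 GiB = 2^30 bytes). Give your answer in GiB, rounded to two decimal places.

18,738.21 GiB

20.12 TB = 20.12 × 10^12 bytes = 20,120,000,000,000 bytes
1 GiB = 1,073,741,824 bytes
20,120,000,000,000 / 1,073,741,824 = 18,738.21 GiB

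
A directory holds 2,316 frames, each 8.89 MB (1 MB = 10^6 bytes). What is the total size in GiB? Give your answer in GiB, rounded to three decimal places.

19.175 GiB

Total = 2,316 × 8.89 MB = 20589.24 MB
= 20589.24 × 1,000,000 bytes = 20,589,240,000 bytes
1 GiB = 1,073,741,824 bytes
20,589,240,000 / 1,073,741,824 = 19.175 GiB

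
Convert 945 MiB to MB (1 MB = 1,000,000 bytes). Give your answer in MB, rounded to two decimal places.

990.90 MB

945 MiB = 945 × 2^20 bytes = 990,904,320 bytes
1 MB = 10^6 bytes = 1,000,000 bytes
990,904,320 / 1,000,000 = 990.90 MB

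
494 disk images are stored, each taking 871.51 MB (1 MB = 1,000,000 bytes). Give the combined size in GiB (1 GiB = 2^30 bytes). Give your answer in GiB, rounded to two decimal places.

400.96 GiB

Total = 494 × 871.51 MB = 430525.94 MB
= 430525.94 × 1,000,000 bytes = 430,525,940,000 bytes
1 GiB = 1,073,741,824 bytes
430,525,940,000 / 1,073,741,824 = 400.96 GiB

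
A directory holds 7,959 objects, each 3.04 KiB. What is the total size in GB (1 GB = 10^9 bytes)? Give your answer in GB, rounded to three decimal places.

Total = 7,959 × 3.04 KiB = 24195.36 KiB
= 24195.36 × 1,024 bytes = 24,776,048.64 bytes
1 GB = 1,000,000,000 bytes
24,776,048.64 / 1,000,000,000 = 0.025 GB

0.025 GB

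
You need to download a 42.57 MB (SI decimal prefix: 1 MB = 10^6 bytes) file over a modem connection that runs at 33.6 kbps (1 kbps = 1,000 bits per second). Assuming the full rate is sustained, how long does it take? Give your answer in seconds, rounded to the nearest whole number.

10,136 seconds

42.57 MB = 42,570,000 bytes = 340,560,000 bits
33.6 kbps = 33,600 bits/s
time = 340,560,000 / 33,600 = 10,136 s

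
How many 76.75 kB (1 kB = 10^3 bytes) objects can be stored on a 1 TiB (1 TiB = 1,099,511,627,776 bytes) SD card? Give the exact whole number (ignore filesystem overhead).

14,325,884

Capacity: 1 TiB = 1,099,511,627,776 bytes
Per item: 76.75 kB = 76,750 bytes
⌊1,099,511,627,776 / 76,750⌋ = 14,325,884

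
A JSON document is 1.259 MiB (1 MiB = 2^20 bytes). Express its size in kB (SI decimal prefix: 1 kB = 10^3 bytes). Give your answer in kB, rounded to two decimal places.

1,320.16 kB

1.259 MiB × 1,048,576 bytes/MiB = 1,320,157.184 bytes
1 kB = 10^3 bytes = 1,000 bytes
1,320,157.184 / 1,000 = 1,320.16 kB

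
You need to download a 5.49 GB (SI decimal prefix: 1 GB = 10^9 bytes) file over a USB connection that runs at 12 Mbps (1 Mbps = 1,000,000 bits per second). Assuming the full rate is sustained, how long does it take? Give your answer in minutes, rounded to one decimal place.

5.49 GB = 5,490,000,000 bytes = 43,920,000,000 bits
12 Mbps = 12,000,000 bits/s
time = 43,920,000,000 / 12,000,000 = 3,660.00 s
3,660.00 s / 60 = 61.0 minutes

61.0 minutes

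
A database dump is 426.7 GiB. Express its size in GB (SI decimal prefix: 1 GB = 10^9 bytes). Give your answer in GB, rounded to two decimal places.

458.17 GB

426.7 GiB = 426.7 × 2^30 bytes = 458,165,636,300.8 bytes
1 GB = 1,000,000,000 bytes
458,165,636,300.8 / 1,000,000,000 = 458.17 GB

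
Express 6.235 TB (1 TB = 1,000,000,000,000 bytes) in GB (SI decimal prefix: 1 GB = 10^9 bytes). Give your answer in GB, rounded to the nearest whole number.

6,235 GB

6.235 TB = 6.235 × 10^12 bytes = 6,235,000,000,000 bytes
1 GB = 10^9 bytes = 1,000,000,000 bytes
6,235,000,000,000 / 1,000,000,000 = 6,235 GB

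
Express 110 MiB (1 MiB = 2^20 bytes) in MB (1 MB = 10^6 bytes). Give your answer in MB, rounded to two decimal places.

115.34 MB

110 MiB = 110 × 2^20 bytes = 115,343,360 bytes
1 MB = 1,000,000 bytes
115,343,360 / 1,000,000 = 115.34 MB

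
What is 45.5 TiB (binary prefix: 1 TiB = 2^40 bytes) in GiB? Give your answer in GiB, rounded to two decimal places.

46,592.00 GiB

45.5 TiB = 45.5 × 2^40 bytes = 50,027,779,063,808 bytes
1 GiB = 2^30 bytes = 1,073,741,824 bytes
50,027,779,063,808 / 1,073,741,824 = 46,592.00 GiB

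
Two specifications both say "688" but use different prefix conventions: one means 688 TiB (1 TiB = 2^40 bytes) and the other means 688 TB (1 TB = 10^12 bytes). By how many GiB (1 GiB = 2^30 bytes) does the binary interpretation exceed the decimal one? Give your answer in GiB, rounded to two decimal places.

688 TiB = 688 × 1,099,511,627,776 = 756,463,999,909,888 bytes
688 TB = 688 × 1,000,000,000,000 = 688,000,000,000,000 bytes
difference = 68,463,999,909,888 bytes
68,463,999,909,888 / 1,073,741,824 = 63,762.07 GiB

63,762.07 GiB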